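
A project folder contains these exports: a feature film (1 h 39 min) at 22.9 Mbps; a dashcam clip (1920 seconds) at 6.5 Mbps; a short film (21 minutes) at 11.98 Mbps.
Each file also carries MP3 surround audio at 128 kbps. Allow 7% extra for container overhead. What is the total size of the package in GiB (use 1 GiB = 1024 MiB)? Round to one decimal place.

20.5 GiB

Audio: 128 kbps = 0.128 Mbps.
feature film: 23.028 Mbps × 5940 s × 1.07 = 146361.4 Mb
dashcam clip: 6.628 Mbps × 1920 s × 1.07 = 13616.6 Mb
short film: 12.108 Mbps × 1260 s × 1.07 = 16324.0 Mb
Total: 176301.9 Mb = 22037.7 MB.
= 20.52 GiB.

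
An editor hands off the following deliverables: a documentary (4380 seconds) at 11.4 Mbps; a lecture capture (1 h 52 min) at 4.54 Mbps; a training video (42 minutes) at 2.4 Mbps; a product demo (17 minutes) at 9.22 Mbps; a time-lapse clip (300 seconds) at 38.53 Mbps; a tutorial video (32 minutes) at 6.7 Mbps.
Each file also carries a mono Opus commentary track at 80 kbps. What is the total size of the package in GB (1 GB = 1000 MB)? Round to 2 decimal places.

Audio: 80 kbps = 0.080 Mbps.
documentary: 11.480 Mbps × 4380 s = 50282.4 Mb
lecture capture: 4.620 Mbps × 6720 s = 31046.4 Mb
training video: 2.480 Mbps × 2520 s = 6249.6 Mb
product demo: 9.300 Mbps × 1020 s = 9486.0 Mb
time-lapse clip: 38.610 Mbps × 300 s = 11583.0 Mb
tutorial video: 6.780 Mbps × 1920 s = 13017.6 Mb
Total: 121665.0 Mb = 15208.1 MB.
= 15.21 GB.

15.21 GB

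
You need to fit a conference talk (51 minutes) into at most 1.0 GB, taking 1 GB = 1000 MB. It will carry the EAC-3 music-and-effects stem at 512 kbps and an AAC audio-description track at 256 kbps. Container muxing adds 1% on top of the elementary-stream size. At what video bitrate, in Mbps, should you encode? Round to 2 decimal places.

Budget: 1.0 GB = 8000.0 Mb.
Stream payload after overhead: 8000.0 / 1.01 = 7920.8 Mb.
51 min = 3060 s
Total bitrate budget: 7920.8 Mb / 3060 s = 2.588 Mbps.
Audio total: 512 + 256 = 768 kbps = 0.768 Mbps.
Video: 2.588 − 0.768 = 1.820 Mbps.

1.82 Mbps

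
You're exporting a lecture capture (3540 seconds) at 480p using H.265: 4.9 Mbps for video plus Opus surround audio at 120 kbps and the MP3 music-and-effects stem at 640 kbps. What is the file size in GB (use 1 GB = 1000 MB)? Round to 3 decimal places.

Audio total: 120 + 640 = 760 kbps = 0.760 Mbps.
Total bitrate: 4.9 + 0.760 = 5.660 Mbps.
Stream data: 5.660 Mbps × 3540 s = 20036.4 Mb.
20,036 Mb ÷ 8 = 2,505 MB → 2.505 GB.

2.505 GB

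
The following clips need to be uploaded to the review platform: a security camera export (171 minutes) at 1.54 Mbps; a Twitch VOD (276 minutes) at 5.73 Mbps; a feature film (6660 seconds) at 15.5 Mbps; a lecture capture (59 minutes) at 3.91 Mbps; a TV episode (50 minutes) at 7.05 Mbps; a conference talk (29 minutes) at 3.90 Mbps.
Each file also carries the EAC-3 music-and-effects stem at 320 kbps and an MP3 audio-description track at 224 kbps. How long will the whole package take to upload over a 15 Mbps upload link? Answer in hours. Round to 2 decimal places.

Audio total: 320 + 224 = 544 kbps = 0.544 Mbps.
security camera export: 2.084 Mbps × 10260 s = 21381.8 Mb
Twitch VOD: 6.274 Mbps × 16560 s = 103897.4 Mb
feature film: 16.044 Mbps × 6660 s = 106853.0 Mb
lecture capture: 4.454 Mbps × 3540 s = 15767.2 Mb
TV episode: 7.594 Mbps × 3000 s = 22782.0 Mb
conference talk: 4.444 Mbps × 1740 s = 7732.6 Mb
Total: 278414.0 Mb = 34801.8 MB.
At 15 Mbps: 278414.0 / 15 = 18561 s ≈ 5.16 hours.

5.16 hours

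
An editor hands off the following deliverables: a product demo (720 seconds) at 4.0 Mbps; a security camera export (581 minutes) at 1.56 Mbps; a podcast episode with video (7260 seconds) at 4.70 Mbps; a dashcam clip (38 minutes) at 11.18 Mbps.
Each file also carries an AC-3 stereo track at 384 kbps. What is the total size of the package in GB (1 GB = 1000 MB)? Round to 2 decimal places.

Audio: 384 kbps = 0.384 Mbps.
product demo: 4.384 Mbps × 720 s = 3156.5 Mb
security camera export: 1.944 Mbps × 34860 s = 67767.8 Mb
podcast episode with video: 5.084 Mbps × 7260 s = 36909.8 Mb
dashcam clip: 11.564 Mbps × 2280 s = 26365.9 Mb
Total: 134200.1 Mb = 16775.0 MB.
= 16.78 GB.

16.78 GB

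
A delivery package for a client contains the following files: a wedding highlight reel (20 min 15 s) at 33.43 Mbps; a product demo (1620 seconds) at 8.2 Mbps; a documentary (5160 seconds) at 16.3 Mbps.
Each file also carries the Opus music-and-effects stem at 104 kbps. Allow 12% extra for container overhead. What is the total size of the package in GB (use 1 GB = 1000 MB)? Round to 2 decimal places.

Audio: 104 kbps = 0.104 Mbps.
wedding highlight reel: 33.534 Mbps × 1215 s × 1.12 = 45633.1 Mb
product demo: 8.304 Mbps × 1620 s × 1.12 = 15066.8 Mb
documentary: 16.404 Mbps × 5160 s × 1.12 = 94802.0 Mb
Total: 155501.8 Mb = 19437.7 MB.
= 19.44 GB.

19.44 GB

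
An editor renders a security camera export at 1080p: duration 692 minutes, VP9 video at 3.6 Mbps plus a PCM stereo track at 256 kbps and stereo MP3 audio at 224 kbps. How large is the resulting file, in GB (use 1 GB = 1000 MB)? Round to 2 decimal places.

21.18 GB

692 min = 41520 s
Audio total: 256 + 224 = 480 kbps = 0.480 Mbps.
Total bitrate: 3.6 + 0.480 = 4.080 Mbps.
Stream data: 4.080 Mbps × 41520 s = 169401.6 Mb.
169,402 Mb ÷ 8 = 21,175 MB → 21.18 GB.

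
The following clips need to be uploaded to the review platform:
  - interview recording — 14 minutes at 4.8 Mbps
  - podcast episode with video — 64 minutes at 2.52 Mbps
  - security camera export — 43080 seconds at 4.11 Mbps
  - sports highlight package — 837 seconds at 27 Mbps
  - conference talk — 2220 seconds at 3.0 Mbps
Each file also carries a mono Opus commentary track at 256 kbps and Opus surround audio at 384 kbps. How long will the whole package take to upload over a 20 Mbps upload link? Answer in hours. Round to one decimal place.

3.5 hours

Audio total: 256 + 384 = 640 kbps = 0.640 Mbps.
interview recording: 5.440 Mbps × 840 s = 4569.6 Mb
podcast episode with video: 3.160 Mbps × 3840 s = 12134.4 Mb
security camera export: 4.750 Mbps × 43080 s = 204630.0 Mb
sports highlight package: 27.640 Mbps × 837 s = 23134.7 Mb
conference talk: 3.640 Mbps × 2220 s = 8080.8 Mb
Total: 252549.5 Mb = 31568.7 MB.
At 20 Mbps: 252549.5 / 20 = 12627 s ≈ 3.51 hours.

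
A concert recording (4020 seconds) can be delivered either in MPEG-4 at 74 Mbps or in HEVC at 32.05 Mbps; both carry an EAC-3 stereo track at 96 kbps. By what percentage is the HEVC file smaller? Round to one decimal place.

Audio: 96 kbps = 0.096 Mbps.
MPEG-4: 74.096 Mbps × 4020 s = 297865.9 Mb = 37.233 GB.
HEVC: 32.146 Mbps × 4020 s = 129226.9 Mb = 16.153 GB.
Reduction: (1 − 16.153/37.233) × 100 = 56.62%.

56.6%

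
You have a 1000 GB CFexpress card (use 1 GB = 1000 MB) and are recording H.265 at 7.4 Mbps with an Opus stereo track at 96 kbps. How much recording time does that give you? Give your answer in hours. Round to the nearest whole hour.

296 hours

Audio: 96 kbps = 0.096 Mbps.
Total bitrate: 7.4 + 0.096 = 7.496 Mbps.
Capacity: 1000 GB = 8,000,000 Mb.
Recording time: 8,000,000 / 7.496 = 1,067,236 s ≈ 296 hours.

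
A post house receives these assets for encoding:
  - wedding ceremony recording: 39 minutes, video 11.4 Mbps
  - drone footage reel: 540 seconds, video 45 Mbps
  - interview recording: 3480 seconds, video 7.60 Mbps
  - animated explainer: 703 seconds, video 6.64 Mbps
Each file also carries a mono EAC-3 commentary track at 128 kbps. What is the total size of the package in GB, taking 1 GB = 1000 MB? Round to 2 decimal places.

10.37 GB

Audio: 128 kbps = 0.128 Mbps.
wedding ceremony recording: 11.528 Mbps × 2340 s = 26975.5 Mb
drone footage reel: 45.128 Mbps × 540 s = 24369.1 Mb
interview recording: 7.728 Mbps × 3480 s = 26893.4 Mb
animated explainer: 6.768 Mbps × 703 s = 4757.9 Mb
Total: 82996.0 Mb = 10374.5 MB.
= 10.37 GB.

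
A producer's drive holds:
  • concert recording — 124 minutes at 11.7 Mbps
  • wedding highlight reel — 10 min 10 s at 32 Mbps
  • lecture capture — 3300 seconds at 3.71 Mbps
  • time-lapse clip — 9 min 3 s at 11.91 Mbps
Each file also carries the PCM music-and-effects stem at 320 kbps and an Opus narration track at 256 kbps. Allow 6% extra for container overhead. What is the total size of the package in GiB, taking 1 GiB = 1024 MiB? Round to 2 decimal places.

Audio total: 320 + 256 = 576 kbps = 0.576 Mbps.
concert recording: 12.276 Mbps × 7440 s × 1.06 = 96813.4 Mb
wedding highlight reel: 32.576 Mbps × 610 s × 1.06 = 21063.6 Mb
lecture capture: 4.286 Mbps × 3300 s × 1.06 = 14992.4 Mb
time-lapse clip: 12.486 Mbps × 543 s × 1.06 = 7186.7 Mb
Total: 140056.2 Mb = 17507.0 MB.
= 16.30 GiB.

16.30 GiB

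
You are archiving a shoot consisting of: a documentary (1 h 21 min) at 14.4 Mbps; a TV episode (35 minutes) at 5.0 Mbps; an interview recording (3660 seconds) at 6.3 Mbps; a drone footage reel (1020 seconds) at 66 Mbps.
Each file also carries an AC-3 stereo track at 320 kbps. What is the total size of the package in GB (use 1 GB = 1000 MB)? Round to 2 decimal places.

Audio: 320 kbps = 0.320 Mbps.
documentary: 14.720 Mbps × 4860 s = 71539.2 Mb
TV episode: 5.320 Mbps × 2100 s = 11172.0 Mb
interview recording: 6.620 Mbps × 3660 s = 24229.2 Mb
drone footage reel: 66.320 Mbps × 1020 s = 67646.4 Mb
Total: 174586.8 Mb = 21823.3 MB.
= 21.82 GB.

21.82 GB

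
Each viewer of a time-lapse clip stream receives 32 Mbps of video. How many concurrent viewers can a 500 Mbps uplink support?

15

500 Mbps = 500.0 Mbps; 500.0 / 32.000 = 15.62 → 15 viewers.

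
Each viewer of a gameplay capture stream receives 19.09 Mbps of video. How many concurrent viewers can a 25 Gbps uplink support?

1309

25 Gbps = 25,000 Mbps; 25,000 / 19.090 = 1309.59 → 1309 viewers.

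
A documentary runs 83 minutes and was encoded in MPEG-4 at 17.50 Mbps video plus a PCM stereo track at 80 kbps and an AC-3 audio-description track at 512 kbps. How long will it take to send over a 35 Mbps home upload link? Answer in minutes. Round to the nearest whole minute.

43 minutes

83 min = 4980 s
Audio total: 80 + 512 = 592 kbps = 0.592 Mbps.
Total bitrate: 18.092 Mbps.
File: 18.092 Mbps × 4980 s = 90098.2 Mb.
At 35 Mbps: 90098.2 / 35 = 2574.2 s ≈ 42.9 minutes.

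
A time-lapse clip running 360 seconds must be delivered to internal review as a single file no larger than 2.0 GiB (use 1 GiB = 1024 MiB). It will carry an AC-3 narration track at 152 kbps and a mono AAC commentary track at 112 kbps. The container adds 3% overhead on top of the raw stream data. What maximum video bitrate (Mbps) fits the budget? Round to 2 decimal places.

Budget: 2.0 GiB = 17179.9 Mb.
Stream payload after overhead: 17179.9 / 1.03 = 16679.5 Mb.
Total bitrate budget: 16679.5 Mb / 360 s = 46.332 Mbps.
Audio total: 152 + 112 = 264 kbps = 0.264 Mbps.
Video: 46.332 − 0.264 = 46.068 Mbps.

46.07 Mbps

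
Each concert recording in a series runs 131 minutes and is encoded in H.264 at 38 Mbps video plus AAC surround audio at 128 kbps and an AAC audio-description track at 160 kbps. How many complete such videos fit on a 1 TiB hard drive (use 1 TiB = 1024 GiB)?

131 min = 7860 s
Audio total: 128 + 160 = 288 kbps = 0.288 Mbps.
Total bitrate: 38.288 Mbps.
Per item: 38.288 Mbps × 7860 s = 300,944 Mb = 37,618 MB.
Capacity: 1 TiB = 8,796,093 Mb; 29.23 items → 29 complete.

29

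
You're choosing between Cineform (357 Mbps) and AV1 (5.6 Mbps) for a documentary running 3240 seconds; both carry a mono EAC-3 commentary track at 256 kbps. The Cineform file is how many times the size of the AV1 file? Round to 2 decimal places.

Audio: 256 kbps = 0.256 Mbps.
Cineform: 357.256 Mbps × 3240 s = 1157509.4 Mb = 144.689 GB.
AV1: 5.856 Mbps × 3240 s = 18973.4 Mb = 2.372 GB.
Ratio: 144.689 / 2.372 = 61.007.

61.01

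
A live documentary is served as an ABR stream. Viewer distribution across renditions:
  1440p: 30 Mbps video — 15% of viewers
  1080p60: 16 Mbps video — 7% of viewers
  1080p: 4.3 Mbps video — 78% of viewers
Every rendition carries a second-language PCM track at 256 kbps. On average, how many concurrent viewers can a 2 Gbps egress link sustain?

216

Audio: 256 kbps = 0.256 Mbps.
Average per-viewer bitrate: 0.15×30.256 + 0.07×16.256 + 0.78×4.556 = 9.230 Mbps.
2 Gbps = 2,000 Mbps; 2,000 / 9.230 = 216.68 → 216.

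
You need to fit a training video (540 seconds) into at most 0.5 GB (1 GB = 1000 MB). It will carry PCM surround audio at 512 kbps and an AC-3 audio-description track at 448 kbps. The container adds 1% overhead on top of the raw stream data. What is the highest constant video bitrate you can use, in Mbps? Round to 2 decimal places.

Budget: 0.5 GB = 4000.0 Mb.
Stream payload after overhead: 4000.0 / 1.01 = 3960.4 Mb.
Total bitrate budget: 3960.4 Mb / 540 s = 7.334 Mbps.
Audio total: 512 + 448 = 960 kbps = 0.960 Mbps.
Video: 7.334 − 0.960 = 6.374 Mbps.

6.37 Mbps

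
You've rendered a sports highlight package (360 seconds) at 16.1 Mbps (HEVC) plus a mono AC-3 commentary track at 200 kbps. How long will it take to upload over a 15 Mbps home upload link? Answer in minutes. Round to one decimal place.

Audio: 200 kbps = 0.200 Mbps.
Total bitrate: 16.300 Mbps.
File: 16.300 Mbps × 360 s = 5868.0 Mb.
At 15 Mbps: 5868.0 / 15 = 391.2 s ≈ 6.52 minutes.

6.5 minutes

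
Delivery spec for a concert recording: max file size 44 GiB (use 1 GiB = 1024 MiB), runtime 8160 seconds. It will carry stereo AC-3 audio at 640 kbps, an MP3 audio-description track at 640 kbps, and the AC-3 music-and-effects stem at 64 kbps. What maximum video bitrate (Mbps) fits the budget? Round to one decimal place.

45.0 Mbps

Budget: 44 GiB = 377957.1 Mb.
Total bitrate budget: 377957.1 Mb / 8160 s = 46.318 Mbps.
Audio total: 640 + 640 + 64 = 1344 kbps = 1.344 Mbps.
Video: 46.318 − 1.344 = 44.974 Mbps.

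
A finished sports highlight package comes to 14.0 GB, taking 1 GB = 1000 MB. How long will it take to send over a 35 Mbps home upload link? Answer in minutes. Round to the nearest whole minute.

File: 14.0 GB = 112000.0 Mb.
At 35 Mbps: 112000.0 / 35 = 3200.0 s ≈ 53.3 minutes.

53 minutes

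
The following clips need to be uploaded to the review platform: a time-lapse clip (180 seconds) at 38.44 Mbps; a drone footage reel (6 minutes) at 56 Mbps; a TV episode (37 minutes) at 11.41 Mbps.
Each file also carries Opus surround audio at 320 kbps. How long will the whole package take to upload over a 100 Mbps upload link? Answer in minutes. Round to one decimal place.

8.9 minutes

Audio: 320 kbps = 0.320 Mbps.
time-lapse clip: 38.760 Mbps × 180 s = 6976.8 Mb
drone footage reel: 56.320 Mbps × 360 s = 20275.2 Mb
TV episode: 11.730 Mbps × 2220 s = 26040.6 Mb
Total: 53292.6 Mb = 6661.6 MB.
At 100 Mbps: 53292.6 / 100 = 533 s ≈ 8.88 minutes.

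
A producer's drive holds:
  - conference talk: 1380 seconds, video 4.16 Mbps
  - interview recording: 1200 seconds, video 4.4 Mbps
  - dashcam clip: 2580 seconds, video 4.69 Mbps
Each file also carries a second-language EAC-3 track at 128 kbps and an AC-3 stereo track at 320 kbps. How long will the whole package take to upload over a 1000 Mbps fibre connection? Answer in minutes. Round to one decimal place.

Audio total: 128 + 320 = 448 kbps = 0.448 Mbps.
conference talk: 4.608 Mbps × 1380 s = 6359.0 Mb
interview recording: 4.848 Mbps × 1200 s = 5817.6 Mb
dashcam clip: 5.138 Mbps × 2580 s = 13256.0 Mb
Total: 25432.7 Mb = 3179.1 MB.
At 1000 Mbps: 25432.7 / 1000 = 25 s ≈ 0.424 minutes.

0.4 minutes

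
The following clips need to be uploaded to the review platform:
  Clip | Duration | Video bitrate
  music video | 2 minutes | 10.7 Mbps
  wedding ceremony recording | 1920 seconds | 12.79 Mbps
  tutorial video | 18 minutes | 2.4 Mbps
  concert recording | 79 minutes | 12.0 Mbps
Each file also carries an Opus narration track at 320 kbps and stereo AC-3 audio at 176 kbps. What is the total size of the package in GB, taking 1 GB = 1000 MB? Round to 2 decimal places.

Audio total: 320 + 176 = 496 kbps = 0.496 Mbps.
music video: 11.196 Mbps × 120 s = 1343.5 Mb
wedding ceremony recording: 13.286 Mbps × 1920 s = 25509.1 Mb
tutorial video: 2.896 Mbps × 1080 s = 3127.7 Mb
concert recording: 12.496 Mbps × 4740 s = 59231.0 Mb
Total: 89211.4 Mb = 11151.4 MB.
= 11.15 GB.

11.15 GB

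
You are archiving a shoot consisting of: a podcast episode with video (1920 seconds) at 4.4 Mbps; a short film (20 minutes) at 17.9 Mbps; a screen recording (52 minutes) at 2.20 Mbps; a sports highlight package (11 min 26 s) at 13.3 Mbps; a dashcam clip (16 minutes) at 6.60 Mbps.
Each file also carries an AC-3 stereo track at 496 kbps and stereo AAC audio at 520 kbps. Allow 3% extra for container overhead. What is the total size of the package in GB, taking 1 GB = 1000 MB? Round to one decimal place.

Audio total: 496 + 520 = 1016 kbps = 1.016 Mbps.
podcast episode with video: 5.416 Mbps × 1920 s × 1.03 = 10710.7 Mb
short film: 18.916 Mbps × 1200 s × 1.03 = 23380.2 Mb
screen recording: 3.216 Mbps × 3120 s × 1.03 = 10334.9 Mb
sports highlight package: 14.316 Mbps × 686 s × 1.03 = 10115.4 Mb
dashcam clip: 7.616 Mbps × 960 s × 1.03 = 7530.7 Mb
Total: 62071.9 Mb = 7759.0 MB.
= 7.759 GB.

7.8 GB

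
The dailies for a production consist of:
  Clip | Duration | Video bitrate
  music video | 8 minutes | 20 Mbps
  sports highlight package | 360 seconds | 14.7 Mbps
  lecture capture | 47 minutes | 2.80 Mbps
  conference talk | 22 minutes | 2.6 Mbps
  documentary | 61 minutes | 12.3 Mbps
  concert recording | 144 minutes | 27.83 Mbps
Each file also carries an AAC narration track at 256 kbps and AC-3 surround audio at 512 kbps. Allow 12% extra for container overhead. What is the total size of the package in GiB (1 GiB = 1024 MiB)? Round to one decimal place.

42.4 GiB

Audio total: 256 + 512 = 768 kbps = 0.768 Mbps.
music video: 20.768 Mbps × 480 s × 1.12 = 11164.9 Mb
sports highlight package: 15.468 Mbps × 360 s × 1.12 = 6236.7 Mb
lecture capture: 3.568 Mbps × 2820 s × 1.12 = 11269.2 Mb
conference talk: 3.368 Mbps × 1320 s × 1.12 = 4979.3 Mb
documentary: 13.068 Mbps × 3660 s × 1.12 = 53568.3 Mb
concert recording: 28.598 Mbps × 8640 s × 1.12 = 276737.1 Mb
Total: 363955.5 Mb = 45494.4 MB.
= 42.37 GiB.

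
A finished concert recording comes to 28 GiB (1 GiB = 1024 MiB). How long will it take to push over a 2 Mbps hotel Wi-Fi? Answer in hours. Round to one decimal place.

File: 28 GiB = 240518.2 Mb.
At 2 Mbps: 240518.2 / 2 = 120259.1 s ≈ 33.4 hours.

33.4 hours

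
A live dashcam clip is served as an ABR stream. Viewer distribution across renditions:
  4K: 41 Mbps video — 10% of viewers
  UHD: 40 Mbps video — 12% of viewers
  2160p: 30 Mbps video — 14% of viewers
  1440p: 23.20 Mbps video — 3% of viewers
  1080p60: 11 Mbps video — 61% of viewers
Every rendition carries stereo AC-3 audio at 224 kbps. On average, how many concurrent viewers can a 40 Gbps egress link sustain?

1929

Audio: 224 kbps = 0.224 Mbps.
Average per-viewer bitrate: 0.10×41.224 + 0.12×40.224 + 0.14×30.224 + 0.03×23.424 + 0.61×11.224 = 20.730 Mbps.
40 Gbps = 40,000 Mbps; 40,000 / 20.730 = 1929.57 → 1929.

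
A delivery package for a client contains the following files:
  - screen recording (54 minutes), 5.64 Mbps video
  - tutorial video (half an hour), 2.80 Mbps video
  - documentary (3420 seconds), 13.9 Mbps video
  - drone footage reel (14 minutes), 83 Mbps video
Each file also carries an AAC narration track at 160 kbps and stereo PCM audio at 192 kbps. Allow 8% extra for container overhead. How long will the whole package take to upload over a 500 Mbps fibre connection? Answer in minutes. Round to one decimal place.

5.2 minutes

Audio total: 160 + 192 = 352 kbps = 0.352 Mbps.
screen recording: 5.992 Mbps × 3240 s × 1.08 = 20967.2 Mb
tutorial video: 3.152 Mbps × 1800 s × 1.08 = 6127.5 Mb
documentary: 14.252 Mbps × 3420 s × 1.08 = 52641.2 Mb
drone footage reel: 83.352 Mbps × 840 s × 1.08 = 75616.9 Mb
Total: 155352.8 Mb = 19419.1 MB.
At 500 Mbps: 155352.8 / 500 = 311 s ≈ 5.18 minutes.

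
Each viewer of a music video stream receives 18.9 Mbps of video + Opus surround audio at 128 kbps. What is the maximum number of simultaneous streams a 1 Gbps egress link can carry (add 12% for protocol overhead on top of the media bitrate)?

Audio: 128 kbps = 0.128 Mbps.
Per-viewer media rate: 19.028 Mbps.
On the wire with 12% overhead: 21.311 Mbps.
1 Gbps = 1,000 Mbps; 1,000 / 21.311 = 46.92 → 46 viewers.

46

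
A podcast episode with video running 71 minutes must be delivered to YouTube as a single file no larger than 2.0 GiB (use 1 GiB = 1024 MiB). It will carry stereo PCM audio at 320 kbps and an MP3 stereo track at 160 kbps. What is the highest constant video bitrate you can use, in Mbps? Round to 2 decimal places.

3.55 Mbps

Budget: 2.0 GiB = 17179.9 Mb.
71 min = 4260 s
Total bitrate budget: 17179.9 Mb / 4260 s = 4.033 Mbps.
Audio total: 320 + 160 = 480 kbps = 0.480 Mbps.
Video: 4.033 − 0.480 = 3.553 Mbps.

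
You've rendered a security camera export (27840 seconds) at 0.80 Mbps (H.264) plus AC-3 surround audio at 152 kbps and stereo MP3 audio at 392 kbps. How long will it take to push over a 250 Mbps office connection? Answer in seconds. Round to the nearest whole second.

Audio total: 152 + 392 = 544 kbps = 0.544 Mbps.
Total bitrate: 1.344 Mbps.
File: 1.344 Mbps × 27840 s = 37417.0 Mb.
At 250 Mbps: 37417.0 / 250 = 149.7 s ≈ 150 seconds.

150 seconds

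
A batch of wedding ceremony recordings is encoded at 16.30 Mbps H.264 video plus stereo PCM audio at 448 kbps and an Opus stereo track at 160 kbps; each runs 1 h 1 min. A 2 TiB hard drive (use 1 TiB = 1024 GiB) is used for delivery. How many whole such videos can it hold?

284

1 h 1 min = 61 min = 3660 s
Audio total: 448 + 160 = 608 kbps = 0.608 Mbps.
Total bitrate: 16.908 Mbps.
Per item: 16.908 Mbps × 3660 s = 61,883 Mb = 7,735 MB.
Capacity: 2 TiB = 17,592,186 Mb; 284.28 items → 284 complete.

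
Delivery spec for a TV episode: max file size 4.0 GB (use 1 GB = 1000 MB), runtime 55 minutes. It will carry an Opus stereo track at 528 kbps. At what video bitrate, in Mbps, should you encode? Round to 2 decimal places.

9.17 Mbps

Budget: 4.0 GB = 32000.0 Mb.
55 min = 3300 s
Total bitrate budget: 32000.0 Mb / 3300 s = 9.697 Mbps.
Audio: 528 kbps = 0.528 Mbps.
Video: 9.697 − 0.528 = 9.169 Mbps.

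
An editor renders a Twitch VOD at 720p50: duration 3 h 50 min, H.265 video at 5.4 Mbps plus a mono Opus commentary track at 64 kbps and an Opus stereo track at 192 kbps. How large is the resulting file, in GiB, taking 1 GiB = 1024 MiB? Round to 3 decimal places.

9.087 GiB

3 h 50 min = 230 min = 13800 s
Audio total: 64 + 192 = 256 kbps = 0.256 Mbps.
Total bitrate: 5.4 + 0.256 = 5.656 Mbps.
Stream data: 5.656 Mbps × 13800 s = 78052.8 Mb.
78,053 Mb = 9,756,600,000 bytes ÷ 1,073,741,824 = 9.087 GiB.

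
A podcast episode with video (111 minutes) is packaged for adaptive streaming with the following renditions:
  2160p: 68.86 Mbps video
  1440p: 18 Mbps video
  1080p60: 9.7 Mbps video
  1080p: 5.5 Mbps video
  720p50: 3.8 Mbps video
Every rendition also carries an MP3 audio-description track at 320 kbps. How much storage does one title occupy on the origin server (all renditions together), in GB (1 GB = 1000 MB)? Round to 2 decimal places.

111 min = 6660 s
Audio: 320 kbps = 0.320 Mbps.
Sum of rendition bitrates: (68.86+0.320) + (18+0.320) + (9.7+0.320) + (5.5+0.320) + (3.8+0.320) = 107.460 Mbps.
× 6660 s = 715,684 Mb = 89,460 MB = 89.46 GB.

89.46 GB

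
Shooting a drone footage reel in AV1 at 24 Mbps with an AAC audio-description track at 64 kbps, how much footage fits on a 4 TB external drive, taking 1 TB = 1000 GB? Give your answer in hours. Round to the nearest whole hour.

Audio: 64 kbps = 0.064 Mbps.
Total bitrate: 24 + 0.064 = 24.064 Mbps.
Capacity: 4 TB = 32,000,000 Mb.
Recording time: 32,000,000 / 24.064 = 1,329,787 s ≈ 369 hours.

369 hours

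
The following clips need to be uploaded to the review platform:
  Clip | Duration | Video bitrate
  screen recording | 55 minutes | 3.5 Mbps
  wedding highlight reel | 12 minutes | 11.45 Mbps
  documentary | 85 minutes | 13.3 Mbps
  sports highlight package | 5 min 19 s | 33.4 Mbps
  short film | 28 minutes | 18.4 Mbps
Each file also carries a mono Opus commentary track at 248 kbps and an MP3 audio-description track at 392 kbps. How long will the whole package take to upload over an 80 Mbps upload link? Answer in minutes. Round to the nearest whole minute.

Audio total: 248 + 392 = 640 kbps = 0.640 Mbps.
screen recording: 4.140 Mbps × 3300 s = 13662.0 Mb
wedding highlight reel: 12.090 Mbps × 720 s = 8704.8 Mb
documentary: 13.940 Mbps × 5100 s = 71094.0 Mb
sports highlight package: 34.040 Mbps × 319 s = 10858.8 Mb
short film: 19.040 Mbps × 1680 s = 31987.2 Mb
Total: 136306.8 Mb = 17038.3 MB.
At 80 Mbps: 136306.8 / 80 = 1704 s ≈ 28.4 minutes.

28 minutes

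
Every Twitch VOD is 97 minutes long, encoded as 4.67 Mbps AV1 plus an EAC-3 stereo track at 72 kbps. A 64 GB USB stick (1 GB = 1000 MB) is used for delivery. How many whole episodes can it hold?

97 min = 5820 s
Audio: 72 kbps = 0.072 Mbps.
Total bitrate: 4.742 Mbps.
Per item: 4.742 Mbps × 5820 s = 27,598 Mb = 3,450 MB.
Capacity: 64 GB = 512,000 Mb; 18.55 items → 18 complete.

18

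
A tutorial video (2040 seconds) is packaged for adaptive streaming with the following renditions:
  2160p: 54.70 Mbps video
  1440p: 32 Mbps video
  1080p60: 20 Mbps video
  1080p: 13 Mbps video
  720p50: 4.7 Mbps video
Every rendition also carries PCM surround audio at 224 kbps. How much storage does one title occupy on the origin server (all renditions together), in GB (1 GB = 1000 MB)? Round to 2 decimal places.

Audio: 224 kbps = 0.224 Mbps.
Sum of rendition bitrates: (54.70+0.224) + (32+0.224) + (20+0.224) + (13+0.224) + (4.7+0.224) = 125.520 Mbps.
× 2040 s = 256,061 Mb = 32,008 MB = 32.01 GB.

32.01 GB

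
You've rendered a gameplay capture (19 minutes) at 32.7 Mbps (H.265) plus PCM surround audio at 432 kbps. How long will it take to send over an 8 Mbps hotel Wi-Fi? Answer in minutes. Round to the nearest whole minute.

79 minutes

19 min = 1140 s
Audio: 432 kbps = 0.432 Mbps.
Total bitrate: 33.132 Mbps.
File: 33.132 Mbps × 1140 s = 37770.5 Mb.
At 8 Mbps: 37770.5 / 8 = 4721.3 s ≈ 78.7 minutes.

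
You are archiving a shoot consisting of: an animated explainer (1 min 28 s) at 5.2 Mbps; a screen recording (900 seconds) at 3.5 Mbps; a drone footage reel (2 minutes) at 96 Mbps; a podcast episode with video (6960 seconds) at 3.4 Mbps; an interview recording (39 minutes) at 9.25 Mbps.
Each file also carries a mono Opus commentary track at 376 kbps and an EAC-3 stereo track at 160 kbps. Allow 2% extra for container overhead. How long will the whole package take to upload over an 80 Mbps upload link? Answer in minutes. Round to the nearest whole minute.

Audio total: 376 + 160 = 536 kbps = 0.536 Mbps.
animated explainer: 5.736 Mbps × 88 s × 1.02 = 514.9 Mb
screen recording: 4.036 Mbps × 900 s × 1.02 = 3705.0 Mb
drone footage reel: 96.536 Mbps × 120 s × 1.02 = 11816.0 Mb
podcast episode with video: 3.936 Mbps × 6960 s × 1.02 = 27942.5 Mb
interview recording: 9.786 Mbps × 2340 s × 1.02 = 23357.2 Mb
Total: 67335.6 Mb = 8416.9 MB.
At 80 Mbps: 67335.6 / 80 = 842 s ≈ 14 minutes.

14 minutes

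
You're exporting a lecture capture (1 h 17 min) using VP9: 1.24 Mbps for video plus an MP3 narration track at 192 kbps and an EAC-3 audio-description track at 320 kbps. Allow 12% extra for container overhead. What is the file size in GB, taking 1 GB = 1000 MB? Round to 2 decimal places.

1 h 17 min = 77 min = 4620 s
Audio total: 192 + 320 = 512 kbps = 0.512 Mbps.
Total bitrate: 1.24 + 0.512 = 1.752 Mbps.
Stream data: 1.752 Mbps × 4620 s = 8094.2 Mb.
With 12% container overhead: ×1.12.
9,066 Mb ÷ 8 = 1,133 MB → 1.133 GB.

1.13 GB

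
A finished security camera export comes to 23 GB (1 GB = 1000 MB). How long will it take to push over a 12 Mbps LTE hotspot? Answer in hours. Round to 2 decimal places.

File: 23 GB = 184000.0 Mb.
At 12 Mbps: 184000.0 / 12 = 15333.3 s ≈ 4.26 hours.

4.26 hours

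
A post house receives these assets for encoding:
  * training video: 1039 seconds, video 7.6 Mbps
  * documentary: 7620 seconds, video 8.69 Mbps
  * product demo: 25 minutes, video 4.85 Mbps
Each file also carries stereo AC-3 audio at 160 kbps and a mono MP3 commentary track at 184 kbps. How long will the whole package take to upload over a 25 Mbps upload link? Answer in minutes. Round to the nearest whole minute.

57 minutes

Audio total: 160 + 184 = 344 kbps = 0.344 Mbps.
training video: 7.944 Mbps × 1039 s = 8253.8 Mb
documentary: 9.034 Mbps × 7620 s = 68839.1 Mb
product demo: 5.194 Mbps × 1500 s = 7791.0 Mb
Total: 84883.9 Mb = 10610.5 MB.
At 25 Mbps: 84883.9 / 25 = 3395 s ≈ 56.6 minutes.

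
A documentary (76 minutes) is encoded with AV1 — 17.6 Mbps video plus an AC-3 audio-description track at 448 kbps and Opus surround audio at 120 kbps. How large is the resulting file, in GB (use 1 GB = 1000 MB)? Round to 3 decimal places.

10.356 GB

76 min = 4560 s
Audio total: 448 + 120 = 568 kbps = 0.568 Mbps.
Total bitrate: 17.6 + 0.568 = 18.168 Mbps.
Stream data: 18.168 Mbps × 4560 s = 82846.1 Mb.
82,846 Mb ÷ 8 = 10,356 MB → 10.36 GB.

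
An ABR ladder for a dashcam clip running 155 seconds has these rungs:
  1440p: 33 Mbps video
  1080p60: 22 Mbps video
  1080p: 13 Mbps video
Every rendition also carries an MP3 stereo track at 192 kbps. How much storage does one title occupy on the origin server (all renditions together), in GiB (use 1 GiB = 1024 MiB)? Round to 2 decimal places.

Audio: 192 kbps = 0.192 Mbps.
Sum of rendition bitrates: (33+0.192) + (22+0.192) + (13+0.192) = 68.576 Mbps.
× 155 s = 10,629 Mb = 1,329 MB = 1.237 GiB.

1.24 GiB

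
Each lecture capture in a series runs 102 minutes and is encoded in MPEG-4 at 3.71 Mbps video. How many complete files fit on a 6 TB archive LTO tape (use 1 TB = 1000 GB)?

102 min = 6120 s
Per item: 3.710 Mbps × 6120 s = 22,705 Mb = 2,838 MB.
Capacity: 6 TB = 48,000,000 Mb; 2114.05 items → 2114 complete.

2114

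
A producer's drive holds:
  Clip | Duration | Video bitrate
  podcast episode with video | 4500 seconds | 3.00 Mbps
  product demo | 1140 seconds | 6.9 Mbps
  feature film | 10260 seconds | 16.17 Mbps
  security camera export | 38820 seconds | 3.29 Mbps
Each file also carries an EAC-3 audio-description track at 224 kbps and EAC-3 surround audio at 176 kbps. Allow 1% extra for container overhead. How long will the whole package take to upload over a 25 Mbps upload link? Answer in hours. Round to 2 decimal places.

Audio total: 224 + 176 = 400 kbps = 0.400 Mbps.
podcast episode with video: 3.400 Mbps × 4500 s × 1.01 = 15453.0 Mb
product demo: 7.300 Mbps × 1140 s × 1.01 = 8405.2 Mb
feature film: 16.570 Mbps × 10260 s × 1.01 = 171708.3 Mb
security camera export: 3.690 Mbps × 38820 s × 1.01 = 144678.3 Mb
Total: 340244.8 Mb = 42530.6 MB.
At 25 Mbps: 340244.8 / 25 = 13610 s ≈ 3.78 hours.

3.78 hours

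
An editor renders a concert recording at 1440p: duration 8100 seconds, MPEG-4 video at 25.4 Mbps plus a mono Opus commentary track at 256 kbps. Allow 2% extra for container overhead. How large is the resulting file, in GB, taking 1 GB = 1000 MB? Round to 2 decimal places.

26.50 GB

Audio: 256 kbps = 0.256 Mbps.
Total bitrate: 25.4 + 0.256 = 25.656 Mbps.
Stream data: 25.656 Mbps × 8100 s = 207813.6 Mb.
With 2% container overhead: ×1.02.
211,970 Mb ÷ 8 = 26,496 MB → 26.50 GB.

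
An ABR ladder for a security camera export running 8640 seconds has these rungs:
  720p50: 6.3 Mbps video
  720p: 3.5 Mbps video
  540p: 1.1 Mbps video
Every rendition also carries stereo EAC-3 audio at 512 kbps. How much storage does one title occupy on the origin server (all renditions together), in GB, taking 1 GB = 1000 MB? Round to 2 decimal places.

13.43 GB

Audio: 512 kbps = 0.512 Mbps.
Sum of rendition bitrates: (6.3+0.512) + (3.5+0.512) + (1.1+0.512) = 12.436 Mbps.
× 8640 s = 107,447 Mb = 13,431 MB = 13.43 GB.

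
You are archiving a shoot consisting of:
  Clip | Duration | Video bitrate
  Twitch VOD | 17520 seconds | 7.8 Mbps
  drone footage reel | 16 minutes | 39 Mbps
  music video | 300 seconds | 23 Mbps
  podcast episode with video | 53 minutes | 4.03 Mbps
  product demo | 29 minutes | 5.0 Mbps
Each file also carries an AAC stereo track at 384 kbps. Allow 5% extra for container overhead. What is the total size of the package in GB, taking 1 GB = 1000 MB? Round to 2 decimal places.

Audio: 384 kbps = 0.384 Mbps.
Twitch VOD: 8.184 Mbps × 17520 s × 1.05 = 150552.9 Mb
drone footage reel: 39.384 Mbps × 960 s × 1.05 = 39699.1 Mb
music video: 23.384 Mbps × 300 s × 1.05 = 7366.0 Mb
podcast episode with video: 4.414 Mbps × 3180 s × 1.05 = 14738.3 Mb
product demo: 5.384 Mbps × 1740 s × 1.05 = 9836.6 Mb
Total: 222192.8 Mb = 27774.1 MB.
= 27.77 GB.

27.77 GB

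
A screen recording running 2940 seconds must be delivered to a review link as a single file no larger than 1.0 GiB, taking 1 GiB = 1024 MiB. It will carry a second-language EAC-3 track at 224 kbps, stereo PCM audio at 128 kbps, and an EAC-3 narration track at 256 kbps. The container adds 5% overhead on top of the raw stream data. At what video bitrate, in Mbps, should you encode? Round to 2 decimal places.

2.17 Mbps

Budget: 1.0 GiB = 8589.9 Mb.
Stream payload after overhead: 8589.9 / 1.05 = 8180.9 Mb.
Total bitrate budget: 8180.9 Mb / 2940 s = 2.783 Mbps.
Audio total: 224 + 128 + 256 = 608 kbps = 0.608 Mbps.
Video: 2.783 − 0.608 = 2.175 Mbps.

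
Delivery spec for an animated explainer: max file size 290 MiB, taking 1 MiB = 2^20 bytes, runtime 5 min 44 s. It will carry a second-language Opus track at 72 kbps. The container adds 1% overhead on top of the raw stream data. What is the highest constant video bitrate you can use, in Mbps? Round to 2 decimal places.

Budget: 290 MiB = 2432.7 Mb.
Stream payload after overhead: 2432.7 / 1.01 = 2408.6 Mb.
5 min 44 s = 344 s
Total bitrate budget: 2408.6 Mb / 344 s = 7.002 Mbps.
Audio: 72 kbps = 0.072 Mbps.
Video: 7.002 − 0.072 = 6.930 Mbps.

6.93 Mbps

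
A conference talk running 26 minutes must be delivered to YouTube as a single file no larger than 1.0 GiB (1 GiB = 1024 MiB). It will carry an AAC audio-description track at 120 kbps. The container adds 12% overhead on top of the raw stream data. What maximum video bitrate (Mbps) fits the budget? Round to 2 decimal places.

Budget: 1.0 GiB = 8589.9 Mb.
Stream payload after overhead: 8589.9 / 1.12 = 7669.6 Mb.
26 min = 1560 s
Total bitrate budget: 7669.6 Mb / 1560 s = 4.916 Mbps.
Audio: 120 kbps = 0.120 Mbps.
Video: 4.916 − 0.120 = 4.796 Mbps.

4.80 Mbps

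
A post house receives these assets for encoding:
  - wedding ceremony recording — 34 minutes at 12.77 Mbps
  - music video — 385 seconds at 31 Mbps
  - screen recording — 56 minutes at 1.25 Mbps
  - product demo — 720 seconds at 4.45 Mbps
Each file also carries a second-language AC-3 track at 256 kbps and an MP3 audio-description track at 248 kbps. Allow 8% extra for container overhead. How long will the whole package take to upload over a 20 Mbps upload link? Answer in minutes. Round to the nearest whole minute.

Audio total: 256 + 248 = 504 kbps = 0.504 Mbps.
wedding ceremony recording: 13.274 Mbps × 2040 s × 1.08 = 29245.3 Mb
music video: 31.504 Mbps × 385 s × 1.08 = 13099.4 Mb
screen recording: 1.754 Mbps × 3360 s × 1.08 = 6364.9 Mb
product demo: 4.954 Mbps × 720 s × 1.08 = 3852.2 Mb
Total: 52561.8 Mb = 6570.2 MB.
At 20 Mbps: 52561.8 / 20 = 2628 s ≈ 43.8 minutes.

44 minutes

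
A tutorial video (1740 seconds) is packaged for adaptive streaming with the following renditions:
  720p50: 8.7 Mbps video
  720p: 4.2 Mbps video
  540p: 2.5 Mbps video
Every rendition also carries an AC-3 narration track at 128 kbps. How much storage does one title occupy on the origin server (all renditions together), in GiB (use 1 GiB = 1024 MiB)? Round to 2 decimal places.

3.20 GiB

Audio: 128 kbps = 0.128 Mbps.
Sum of rendition bitrates: (8.7+0.128) + (4.2+0.128) + (2.5+0.128) = 15.784 Mbps.
× 1740 s = 27,464 Mb = 3,433 MB = 3.197 GiB.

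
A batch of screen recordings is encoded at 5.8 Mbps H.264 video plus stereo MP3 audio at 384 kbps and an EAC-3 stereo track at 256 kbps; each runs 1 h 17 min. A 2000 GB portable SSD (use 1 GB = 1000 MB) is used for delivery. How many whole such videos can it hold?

1 h 17 min = 77 min = 4620 s
Audio total: 384 + 256 = 640 kbps = 0.640 Mbps.
Total bitrate: 6.440 Mbps.
Per item: 6.440 Mbps × 4620 s = 29,753 Mb = 3,719 MB.
Capacity: 2000 GB = 16,000,000 Mb; 537.76 items → 537 complete.

537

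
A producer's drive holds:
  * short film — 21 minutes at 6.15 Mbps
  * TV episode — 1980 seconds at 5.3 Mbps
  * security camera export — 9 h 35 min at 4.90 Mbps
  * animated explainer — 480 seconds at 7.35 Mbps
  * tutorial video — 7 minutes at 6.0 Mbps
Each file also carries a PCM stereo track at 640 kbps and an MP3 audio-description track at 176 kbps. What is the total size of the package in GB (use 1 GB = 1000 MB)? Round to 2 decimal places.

28.11 GB

Audio total: 640 + 176 = 816 kbps = 0.816 Mbps.
short film: 6.966 Mbps × 1260 s = 8777.2 Mb
TV episode: 6.116 Mbps × 1980 s = 12109.7 Mb
security camera export: 5.716 Mbps × 34500 s = 197202.0 Mb
animated explainer: 8.166 Mbps × 480 s = 3919.7 Mb
tutorial video: 6.816 Mbps × 420 s = 2862.7 Mb
Total: 224871.2 Mb = 28108.9 MB.
= 28.11 GB.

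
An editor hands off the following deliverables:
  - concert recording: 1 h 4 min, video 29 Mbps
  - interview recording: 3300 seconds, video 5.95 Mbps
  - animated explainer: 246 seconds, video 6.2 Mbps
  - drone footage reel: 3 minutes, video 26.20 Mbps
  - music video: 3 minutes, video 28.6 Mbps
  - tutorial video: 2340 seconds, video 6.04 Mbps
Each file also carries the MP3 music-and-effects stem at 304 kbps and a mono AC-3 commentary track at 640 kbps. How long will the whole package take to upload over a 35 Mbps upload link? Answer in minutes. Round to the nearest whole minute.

79 minutes

Audio total: 304 + 640 = 944 kbps = 0.944 Mbps.
concert recording: 29.944 Mbps × 3840 s = 114985.0 Mb
interview recording: 6.894 Mbps × 3300 s = 22750.2 Mb
animated explainer: 7.144 Mbps × 246 s = 1757.4 Mb
drone footage reel: 27.144 Mbps × 180 s = 4885.9 Mb
music video: 29.544 Mbps × 180 s = 5317.9 Mb
tutorial video: 6.984 Mbps × 2340 s = 16342.6 Mb
Total: 166039.0 Mb = 20754.9 MB.
At 35 Mbps: 166039.0 / 35 = 4744 s ≈ 79.1 minutes.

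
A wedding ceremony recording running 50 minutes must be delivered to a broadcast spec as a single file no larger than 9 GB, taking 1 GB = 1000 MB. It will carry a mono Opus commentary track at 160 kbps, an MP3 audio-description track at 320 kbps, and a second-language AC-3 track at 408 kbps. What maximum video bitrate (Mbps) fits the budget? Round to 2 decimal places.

23.11 Mbps

Budget: 9 GB = 72000.0 Mb.
50 min = 3000 s
Total bitrate budget: 72000.0 Mb / 3000 s = 24.000 Mbps.
Audio total: 160 + 320 + 408 = 888 kbps = 0.888 Mbps.
Video: 24.000 − 0.888 = 23.112 Mbps.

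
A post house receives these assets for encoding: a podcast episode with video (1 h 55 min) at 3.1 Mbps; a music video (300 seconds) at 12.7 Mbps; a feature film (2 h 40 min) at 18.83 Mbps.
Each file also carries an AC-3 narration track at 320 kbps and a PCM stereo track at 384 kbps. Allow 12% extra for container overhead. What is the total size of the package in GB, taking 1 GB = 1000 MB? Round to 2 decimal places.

Audio total: 320 + 384 = 704 kbps = 0.704 Mbps.
podcast episode with video: 3.804 Mbps × 6900 s × 1.12 = 29397.3 Mb
music video: 13.404 Mbps × 300 s × 1.12 = 4503.7 Mb
feature film: 19.534 Mbps × 9600 s × 1.12 = 210029.6 Mb
Total: 243930.6 Mb = 30491.3 MB.
= 30.49 GB.

30.49 GB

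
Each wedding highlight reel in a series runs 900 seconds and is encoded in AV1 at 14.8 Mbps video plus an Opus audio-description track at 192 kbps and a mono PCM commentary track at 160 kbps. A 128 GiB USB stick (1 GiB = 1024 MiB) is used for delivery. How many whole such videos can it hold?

80

Audio total: 192 + 160 = 352 kbps = 0.352 Mbps.
Total bitrate: 15.152 Mbps.
Per item: 15.152 Mbps × 900 s = 13,637 Mb = 1,705 MB.
Capacity: 128 GiB = 1,099,512 Mb; 80.63 items → 80 complete.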